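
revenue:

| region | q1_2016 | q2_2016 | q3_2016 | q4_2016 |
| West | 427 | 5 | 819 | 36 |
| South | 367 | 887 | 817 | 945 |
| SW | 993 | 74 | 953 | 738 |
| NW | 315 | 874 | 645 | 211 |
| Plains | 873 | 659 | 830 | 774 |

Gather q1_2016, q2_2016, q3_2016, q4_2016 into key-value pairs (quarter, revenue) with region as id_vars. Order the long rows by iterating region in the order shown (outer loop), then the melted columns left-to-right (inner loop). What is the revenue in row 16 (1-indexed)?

211

20 rows total (5 × 4). Row 16: index ⌊(16-1)/4⌋ = 3 into region → NW; (16-1) mod 4 = 3 into the melted columns → q4_2016.
So row 16 is (NW, q4_2016, 211); revenue = 211.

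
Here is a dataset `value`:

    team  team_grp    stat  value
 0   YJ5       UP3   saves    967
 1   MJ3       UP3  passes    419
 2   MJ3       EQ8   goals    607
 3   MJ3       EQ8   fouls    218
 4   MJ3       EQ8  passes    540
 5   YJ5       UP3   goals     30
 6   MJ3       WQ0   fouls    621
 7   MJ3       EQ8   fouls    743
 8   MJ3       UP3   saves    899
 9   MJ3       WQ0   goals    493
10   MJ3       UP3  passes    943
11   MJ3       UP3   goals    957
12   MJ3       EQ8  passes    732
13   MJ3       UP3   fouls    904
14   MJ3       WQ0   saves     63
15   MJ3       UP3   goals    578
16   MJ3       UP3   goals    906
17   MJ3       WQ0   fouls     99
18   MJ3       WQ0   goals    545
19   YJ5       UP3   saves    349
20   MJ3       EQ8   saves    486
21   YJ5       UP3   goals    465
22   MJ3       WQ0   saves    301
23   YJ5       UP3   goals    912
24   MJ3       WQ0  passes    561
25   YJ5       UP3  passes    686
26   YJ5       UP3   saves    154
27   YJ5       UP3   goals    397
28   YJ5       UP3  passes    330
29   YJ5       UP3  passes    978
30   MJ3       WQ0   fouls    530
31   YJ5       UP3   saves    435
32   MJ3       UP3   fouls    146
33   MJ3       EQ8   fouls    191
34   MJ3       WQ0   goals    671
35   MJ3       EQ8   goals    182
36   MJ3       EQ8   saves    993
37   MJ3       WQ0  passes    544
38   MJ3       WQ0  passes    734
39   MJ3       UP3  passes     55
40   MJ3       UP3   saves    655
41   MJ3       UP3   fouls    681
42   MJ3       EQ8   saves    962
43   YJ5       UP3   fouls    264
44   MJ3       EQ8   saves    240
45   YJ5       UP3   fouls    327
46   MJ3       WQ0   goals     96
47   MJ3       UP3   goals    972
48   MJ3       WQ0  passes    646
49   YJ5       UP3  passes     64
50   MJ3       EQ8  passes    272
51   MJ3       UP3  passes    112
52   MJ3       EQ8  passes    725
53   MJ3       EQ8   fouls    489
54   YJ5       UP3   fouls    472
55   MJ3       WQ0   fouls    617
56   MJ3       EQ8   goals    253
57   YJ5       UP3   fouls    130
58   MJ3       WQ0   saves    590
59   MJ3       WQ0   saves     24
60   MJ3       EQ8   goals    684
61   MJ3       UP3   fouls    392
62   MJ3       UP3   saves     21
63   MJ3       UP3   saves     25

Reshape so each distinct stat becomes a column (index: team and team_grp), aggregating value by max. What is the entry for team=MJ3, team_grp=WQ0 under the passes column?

734

Rows with team=MJ3, team_grp=WQ0 and stat=passes: value values are 561, 544, 734, 646.
max(561, 544, 734, 646) = 734.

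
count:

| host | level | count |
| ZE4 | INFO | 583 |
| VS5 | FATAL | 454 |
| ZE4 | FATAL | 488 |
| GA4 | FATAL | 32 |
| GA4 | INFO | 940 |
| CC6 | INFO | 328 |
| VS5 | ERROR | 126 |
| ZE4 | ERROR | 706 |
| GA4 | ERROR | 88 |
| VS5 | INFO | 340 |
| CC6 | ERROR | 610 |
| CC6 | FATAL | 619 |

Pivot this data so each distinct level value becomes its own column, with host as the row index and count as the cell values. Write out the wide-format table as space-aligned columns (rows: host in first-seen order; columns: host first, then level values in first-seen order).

Columns: host plus the 3 distinct level values (INFO, FATAL, ERROR).
For example, row ZE4 column INFO takes count=583 from the long row (ZE4, INFO).

host  INFO  FATAL  ERROR
ZE4   583   488    706  
VS5   340   454    126  
GA4   940   32     88   
CC6   328   619    610  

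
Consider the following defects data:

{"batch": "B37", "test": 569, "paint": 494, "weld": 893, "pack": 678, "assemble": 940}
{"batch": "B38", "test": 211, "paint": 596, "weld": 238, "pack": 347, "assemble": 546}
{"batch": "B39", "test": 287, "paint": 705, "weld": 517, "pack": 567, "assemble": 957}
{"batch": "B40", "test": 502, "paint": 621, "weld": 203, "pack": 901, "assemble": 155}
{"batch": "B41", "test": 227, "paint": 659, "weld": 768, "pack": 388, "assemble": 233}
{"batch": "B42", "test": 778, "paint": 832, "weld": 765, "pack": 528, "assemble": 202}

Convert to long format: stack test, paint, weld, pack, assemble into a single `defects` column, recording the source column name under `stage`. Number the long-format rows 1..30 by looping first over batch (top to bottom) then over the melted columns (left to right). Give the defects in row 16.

502

30 rows total (6 × 5). Row 16: index ⌊(16-1)/5⌋ = 3 into batch → B40; (16-1) mod 5 = 0 into the melted columns → test.
So row 16 is (B40, test, 502); defects = 502.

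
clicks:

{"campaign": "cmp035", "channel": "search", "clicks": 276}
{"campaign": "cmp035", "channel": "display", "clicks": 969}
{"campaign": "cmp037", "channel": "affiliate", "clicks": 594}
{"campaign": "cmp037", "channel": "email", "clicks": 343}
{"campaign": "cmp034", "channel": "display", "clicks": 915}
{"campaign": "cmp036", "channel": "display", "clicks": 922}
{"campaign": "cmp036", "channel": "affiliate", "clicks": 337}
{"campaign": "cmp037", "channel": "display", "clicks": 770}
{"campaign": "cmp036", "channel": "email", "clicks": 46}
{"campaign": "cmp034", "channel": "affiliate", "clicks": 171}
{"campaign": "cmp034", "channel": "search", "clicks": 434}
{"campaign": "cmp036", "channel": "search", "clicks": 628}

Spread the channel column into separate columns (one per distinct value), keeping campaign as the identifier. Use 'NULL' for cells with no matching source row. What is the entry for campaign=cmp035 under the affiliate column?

NULL

No long-format row has campaign=cmp035 and channel=affiliate, so the cell is NULL.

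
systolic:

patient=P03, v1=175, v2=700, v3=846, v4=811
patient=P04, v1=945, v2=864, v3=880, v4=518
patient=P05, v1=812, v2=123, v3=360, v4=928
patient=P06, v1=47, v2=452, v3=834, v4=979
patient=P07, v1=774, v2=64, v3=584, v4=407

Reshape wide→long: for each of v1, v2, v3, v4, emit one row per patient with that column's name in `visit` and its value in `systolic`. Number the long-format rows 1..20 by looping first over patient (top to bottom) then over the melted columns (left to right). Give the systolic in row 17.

774

20 rows total (5 × 4). Row 17: index ⌊(17-1)/4⌋ = 4 into patient → P07; (17-1) mod 4 = 0 into the melted columns → v1.
So row 17 is (P07, v1, 774); systolic = 774.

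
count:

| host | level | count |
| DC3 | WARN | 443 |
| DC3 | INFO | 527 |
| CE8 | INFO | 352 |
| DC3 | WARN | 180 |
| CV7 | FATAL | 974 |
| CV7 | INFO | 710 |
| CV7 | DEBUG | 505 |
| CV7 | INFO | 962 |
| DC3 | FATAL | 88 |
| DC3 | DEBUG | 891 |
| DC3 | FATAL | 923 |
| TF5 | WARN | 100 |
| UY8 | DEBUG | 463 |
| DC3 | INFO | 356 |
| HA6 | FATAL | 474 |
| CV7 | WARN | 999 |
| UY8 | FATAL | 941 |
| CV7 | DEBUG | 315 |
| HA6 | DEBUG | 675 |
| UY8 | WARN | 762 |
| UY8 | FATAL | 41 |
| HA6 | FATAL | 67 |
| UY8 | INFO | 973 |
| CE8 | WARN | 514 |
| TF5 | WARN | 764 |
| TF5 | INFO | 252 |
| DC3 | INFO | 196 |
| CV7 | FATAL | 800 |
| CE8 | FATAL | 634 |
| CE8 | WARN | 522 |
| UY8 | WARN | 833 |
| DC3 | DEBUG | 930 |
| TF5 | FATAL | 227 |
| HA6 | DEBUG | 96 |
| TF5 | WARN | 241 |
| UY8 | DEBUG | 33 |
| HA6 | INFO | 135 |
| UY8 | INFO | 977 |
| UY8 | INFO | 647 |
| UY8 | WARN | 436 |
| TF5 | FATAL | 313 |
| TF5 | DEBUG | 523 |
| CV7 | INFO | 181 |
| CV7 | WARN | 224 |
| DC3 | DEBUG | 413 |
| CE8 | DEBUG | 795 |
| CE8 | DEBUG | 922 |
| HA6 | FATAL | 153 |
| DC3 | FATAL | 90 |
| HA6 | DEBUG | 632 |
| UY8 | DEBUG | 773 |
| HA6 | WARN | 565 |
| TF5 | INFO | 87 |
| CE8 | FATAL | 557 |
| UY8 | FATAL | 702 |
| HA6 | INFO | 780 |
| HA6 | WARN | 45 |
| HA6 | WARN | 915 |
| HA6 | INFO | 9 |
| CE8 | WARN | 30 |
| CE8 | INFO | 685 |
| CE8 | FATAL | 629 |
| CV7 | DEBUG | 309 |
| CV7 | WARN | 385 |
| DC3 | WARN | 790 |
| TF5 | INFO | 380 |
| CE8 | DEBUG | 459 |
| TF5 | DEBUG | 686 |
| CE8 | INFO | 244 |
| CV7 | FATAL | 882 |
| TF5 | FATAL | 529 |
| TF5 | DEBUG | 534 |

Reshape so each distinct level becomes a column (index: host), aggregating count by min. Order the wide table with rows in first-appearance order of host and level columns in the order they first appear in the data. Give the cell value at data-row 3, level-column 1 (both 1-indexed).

224

With rows in first-appearance order of host, row 3 is host=CV7. level columns in first-appearance order: WARN, INFO, FATAL, DEBUG; column 1 is WARN.
Long rows with host=CV7, level=WARN: min(999, 224, 385) = 224.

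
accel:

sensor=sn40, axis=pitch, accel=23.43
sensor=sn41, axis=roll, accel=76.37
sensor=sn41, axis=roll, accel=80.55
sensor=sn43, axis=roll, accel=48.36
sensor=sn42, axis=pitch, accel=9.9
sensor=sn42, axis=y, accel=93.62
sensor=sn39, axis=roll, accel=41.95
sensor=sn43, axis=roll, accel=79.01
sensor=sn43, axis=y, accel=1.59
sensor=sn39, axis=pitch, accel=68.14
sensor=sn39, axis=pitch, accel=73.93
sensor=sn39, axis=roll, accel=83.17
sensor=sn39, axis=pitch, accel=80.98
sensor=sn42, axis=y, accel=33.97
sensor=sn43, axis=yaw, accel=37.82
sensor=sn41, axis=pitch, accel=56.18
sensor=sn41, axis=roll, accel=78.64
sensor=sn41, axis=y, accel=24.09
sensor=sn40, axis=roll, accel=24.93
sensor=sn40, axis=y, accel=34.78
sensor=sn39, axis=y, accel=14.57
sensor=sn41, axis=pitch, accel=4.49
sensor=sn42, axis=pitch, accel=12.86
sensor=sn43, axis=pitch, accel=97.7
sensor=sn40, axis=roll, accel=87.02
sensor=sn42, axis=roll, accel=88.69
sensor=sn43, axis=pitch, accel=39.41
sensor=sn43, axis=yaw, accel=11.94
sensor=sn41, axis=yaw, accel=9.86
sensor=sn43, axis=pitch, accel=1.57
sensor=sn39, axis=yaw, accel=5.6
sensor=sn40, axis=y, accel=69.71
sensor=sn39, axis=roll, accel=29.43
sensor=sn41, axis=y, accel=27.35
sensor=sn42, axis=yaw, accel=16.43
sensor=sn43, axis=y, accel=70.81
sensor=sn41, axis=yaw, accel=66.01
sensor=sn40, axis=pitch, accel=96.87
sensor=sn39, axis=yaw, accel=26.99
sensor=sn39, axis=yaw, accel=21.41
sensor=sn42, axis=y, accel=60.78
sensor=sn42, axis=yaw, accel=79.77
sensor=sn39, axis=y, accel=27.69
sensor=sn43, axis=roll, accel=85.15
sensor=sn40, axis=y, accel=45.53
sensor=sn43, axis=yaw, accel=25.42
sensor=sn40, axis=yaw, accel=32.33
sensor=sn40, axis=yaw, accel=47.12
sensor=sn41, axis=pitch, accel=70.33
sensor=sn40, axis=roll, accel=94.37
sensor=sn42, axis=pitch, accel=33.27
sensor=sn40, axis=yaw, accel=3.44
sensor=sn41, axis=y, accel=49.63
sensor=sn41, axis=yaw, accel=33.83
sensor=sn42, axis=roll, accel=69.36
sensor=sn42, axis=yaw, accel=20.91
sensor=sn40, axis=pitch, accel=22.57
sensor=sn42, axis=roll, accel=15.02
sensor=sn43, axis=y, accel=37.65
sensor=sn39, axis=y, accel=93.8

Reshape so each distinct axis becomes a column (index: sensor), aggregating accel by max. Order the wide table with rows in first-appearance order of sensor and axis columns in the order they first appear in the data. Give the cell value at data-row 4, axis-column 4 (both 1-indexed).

With rows in first-appearance order of sensor, row 4 is sensor=sn42. axis columns in first-appearance order: pitch, roll, y, yaw; column 4 is yaw.
Long rows with sensor=sn42, axis=yaw: max(16.43, 79.77, 20.91) = 79.77.

79.77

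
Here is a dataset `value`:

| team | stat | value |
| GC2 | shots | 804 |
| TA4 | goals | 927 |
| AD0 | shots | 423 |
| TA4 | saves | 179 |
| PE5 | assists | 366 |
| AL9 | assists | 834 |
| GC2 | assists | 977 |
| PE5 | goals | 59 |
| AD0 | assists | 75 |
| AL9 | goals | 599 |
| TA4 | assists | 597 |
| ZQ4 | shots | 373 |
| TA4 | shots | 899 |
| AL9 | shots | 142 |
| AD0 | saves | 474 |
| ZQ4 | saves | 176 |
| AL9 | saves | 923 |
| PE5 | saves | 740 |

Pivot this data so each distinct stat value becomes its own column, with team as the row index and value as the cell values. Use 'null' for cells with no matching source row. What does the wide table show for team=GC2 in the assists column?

The long row with team=GC2, stat=assists has value=977.

977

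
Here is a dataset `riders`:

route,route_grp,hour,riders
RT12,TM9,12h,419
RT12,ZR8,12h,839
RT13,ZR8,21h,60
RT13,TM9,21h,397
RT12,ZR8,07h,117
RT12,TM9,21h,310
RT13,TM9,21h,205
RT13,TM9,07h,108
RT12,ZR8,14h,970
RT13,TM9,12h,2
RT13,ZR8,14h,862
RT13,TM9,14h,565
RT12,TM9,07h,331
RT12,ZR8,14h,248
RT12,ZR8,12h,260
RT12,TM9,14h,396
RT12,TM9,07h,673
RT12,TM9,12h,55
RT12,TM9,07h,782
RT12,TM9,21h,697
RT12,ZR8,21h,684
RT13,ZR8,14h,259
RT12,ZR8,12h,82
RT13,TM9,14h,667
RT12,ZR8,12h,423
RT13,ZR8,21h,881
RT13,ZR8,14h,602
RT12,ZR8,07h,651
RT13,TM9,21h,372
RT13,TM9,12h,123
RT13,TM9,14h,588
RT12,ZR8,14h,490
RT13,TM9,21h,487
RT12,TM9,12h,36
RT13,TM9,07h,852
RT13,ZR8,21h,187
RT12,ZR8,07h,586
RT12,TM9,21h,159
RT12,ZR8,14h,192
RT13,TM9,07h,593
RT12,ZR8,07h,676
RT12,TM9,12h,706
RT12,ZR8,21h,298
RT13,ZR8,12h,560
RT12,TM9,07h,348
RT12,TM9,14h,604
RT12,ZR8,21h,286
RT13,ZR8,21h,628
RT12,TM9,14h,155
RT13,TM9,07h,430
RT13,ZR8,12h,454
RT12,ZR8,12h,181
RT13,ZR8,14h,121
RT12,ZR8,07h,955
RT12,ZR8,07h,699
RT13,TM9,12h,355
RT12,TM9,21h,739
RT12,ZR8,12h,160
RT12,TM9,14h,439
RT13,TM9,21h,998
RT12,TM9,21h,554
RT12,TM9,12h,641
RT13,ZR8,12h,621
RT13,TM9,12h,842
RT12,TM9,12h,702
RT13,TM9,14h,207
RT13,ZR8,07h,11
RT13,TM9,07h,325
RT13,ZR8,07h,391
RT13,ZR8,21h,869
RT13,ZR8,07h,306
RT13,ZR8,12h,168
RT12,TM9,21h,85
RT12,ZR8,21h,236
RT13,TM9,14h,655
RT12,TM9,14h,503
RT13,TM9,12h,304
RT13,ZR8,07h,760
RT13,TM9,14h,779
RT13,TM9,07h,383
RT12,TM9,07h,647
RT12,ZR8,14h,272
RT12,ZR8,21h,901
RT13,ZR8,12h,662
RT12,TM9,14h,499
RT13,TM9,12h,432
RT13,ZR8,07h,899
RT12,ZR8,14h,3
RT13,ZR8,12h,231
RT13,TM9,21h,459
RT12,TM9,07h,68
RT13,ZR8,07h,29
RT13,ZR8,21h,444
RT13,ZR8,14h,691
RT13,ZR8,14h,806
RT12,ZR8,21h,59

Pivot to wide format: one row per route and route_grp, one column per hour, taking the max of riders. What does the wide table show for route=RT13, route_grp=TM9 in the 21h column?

Rows with route=RT13, route_grp=TM9 and hour=21h: riders values are 397, 205, 372, 487, 998, 459.
max(397, 205, 372, 487, 998, 459) = 998.

998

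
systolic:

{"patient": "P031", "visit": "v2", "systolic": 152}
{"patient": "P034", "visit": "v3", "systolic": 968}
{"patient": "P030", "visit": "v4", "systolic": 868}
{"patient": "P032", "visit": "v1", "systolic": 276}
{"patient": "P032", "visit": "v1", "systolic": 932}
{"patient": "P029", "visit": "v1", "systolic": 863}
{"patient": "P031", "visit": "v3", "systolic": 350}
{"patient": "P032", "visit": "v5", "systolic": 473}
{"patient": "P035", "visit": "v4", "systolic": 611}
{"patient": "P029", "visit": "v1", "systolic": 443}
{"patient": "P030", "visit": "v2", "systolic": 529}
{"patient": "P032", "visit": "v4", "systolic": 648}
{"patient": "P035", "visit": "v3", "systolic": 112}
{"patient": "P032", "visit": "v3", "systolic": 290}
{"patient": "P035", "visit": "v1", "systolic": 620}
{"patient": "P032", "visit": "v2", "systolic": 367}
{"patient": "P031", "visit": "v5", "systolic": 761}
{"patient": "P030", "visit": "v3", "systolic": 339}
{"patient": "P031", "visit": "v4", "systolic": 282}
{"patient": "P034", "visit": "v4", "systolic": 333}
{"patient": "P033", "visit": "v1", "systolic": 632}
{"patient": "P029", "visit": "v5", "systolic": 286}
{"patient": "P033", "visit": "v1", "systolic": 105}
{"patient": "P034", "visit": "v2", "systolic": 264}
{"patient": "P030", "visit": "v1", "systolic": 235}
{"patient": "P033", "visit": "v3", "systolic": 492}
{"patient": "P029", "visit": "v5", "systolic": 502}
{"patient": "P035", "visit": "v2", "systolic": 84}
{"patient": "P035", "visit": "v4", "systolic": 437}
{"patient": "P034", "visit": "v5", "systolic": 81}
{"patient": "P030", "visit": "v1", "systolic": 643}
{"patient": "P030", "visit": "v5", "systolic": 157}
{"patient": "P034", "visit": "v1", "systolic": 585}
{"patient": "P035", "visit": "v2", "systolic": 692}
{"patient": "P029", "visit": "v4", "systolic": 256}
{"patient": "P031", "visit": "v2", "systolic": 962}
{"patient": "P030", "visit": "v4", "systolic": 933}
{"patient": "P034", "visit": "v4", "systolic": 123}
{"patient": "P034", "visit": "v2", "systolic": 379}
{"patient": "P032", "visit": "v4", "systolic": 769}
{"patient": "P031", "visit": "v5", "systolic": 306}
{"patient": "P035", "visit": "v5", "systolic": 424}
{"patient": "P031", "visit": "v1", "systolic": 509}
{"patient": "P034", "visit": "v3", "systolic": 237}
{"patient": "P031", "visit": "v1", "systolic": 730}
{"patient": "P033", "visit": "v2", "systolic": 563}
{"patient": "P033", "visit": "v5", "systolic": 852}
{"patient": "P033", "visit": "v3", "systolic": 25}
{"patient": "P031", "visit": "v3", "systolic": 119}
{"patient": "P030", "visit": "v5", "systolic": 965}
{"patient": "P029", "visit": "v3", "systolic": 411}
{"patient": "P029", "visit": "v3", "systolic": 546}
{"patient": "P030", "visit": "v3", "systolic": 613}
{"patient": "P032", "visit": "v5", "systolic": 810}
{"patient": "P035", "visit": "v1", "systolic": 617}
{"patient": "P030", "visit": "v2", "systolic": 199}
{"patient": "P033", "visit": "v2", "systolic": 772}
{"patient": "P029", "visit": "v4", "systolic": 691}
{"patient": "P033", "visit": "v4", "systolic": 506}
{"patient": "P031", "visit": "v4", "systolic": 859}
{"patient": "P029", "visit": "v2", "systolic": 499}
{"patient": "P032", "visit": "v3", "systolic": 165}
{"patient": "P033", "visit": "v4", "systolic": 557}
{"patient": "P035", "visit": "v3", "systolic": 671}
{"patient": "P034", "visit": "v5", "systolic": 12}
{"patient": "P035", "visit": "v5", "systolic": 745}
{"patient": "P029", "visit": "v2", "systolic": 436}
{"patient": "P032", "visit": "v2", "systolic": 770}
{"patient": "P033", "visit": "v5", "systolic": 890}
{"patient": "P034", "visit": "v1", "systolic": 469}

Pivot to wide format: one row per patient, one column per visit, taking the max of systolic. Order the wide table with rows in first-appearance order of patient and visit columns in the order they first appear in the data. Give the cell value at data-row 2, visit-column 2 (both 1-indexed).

With rows in first-appearance order of patient, row 2 is patient=P034. visit columns in first-appearance order: v2, v3, v4, v1, v5; column 2 is v3.
Long rows with patient=P034, visit=v3: max(968, 237) = 968.

968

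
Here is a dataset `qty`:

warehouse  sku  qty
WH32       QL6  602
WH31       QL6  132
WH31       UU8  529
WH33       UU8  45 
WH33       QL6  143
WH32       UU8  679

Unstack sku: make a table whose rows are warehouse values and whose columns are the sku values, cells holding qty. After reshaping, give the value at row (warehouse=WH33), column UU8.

45

Wide layout: rows indexed by warehouse, columns are the 2 distinct sku values (QL6, UU8).
Cell (warehouse=WH33, sku=UU8) draws from the long row where warehouse=WH33 and sku=UU8, which has qty=45.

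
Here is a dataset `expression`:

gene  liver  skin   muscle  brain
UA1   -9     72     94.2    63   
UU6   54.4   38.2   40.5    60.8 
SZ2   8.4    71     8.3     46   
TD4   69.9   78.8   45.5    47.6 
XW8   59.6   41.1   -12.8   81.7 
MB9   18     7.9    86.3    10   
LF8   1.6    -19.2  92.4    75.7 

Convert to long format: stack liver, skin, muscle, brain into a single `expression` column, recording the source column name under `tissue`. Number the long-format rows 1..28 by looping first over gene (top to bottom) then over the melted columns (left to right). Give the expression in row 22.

7.9

28 rows total (7 × 4). Row 22: index ⌊(22-1)/4⌋ = 5 into gene → MB9; (22-1) mod 4 = 1 into the melted columns → skin.
So row 22 is (MB9, skin, 7.9); expression = 7.9.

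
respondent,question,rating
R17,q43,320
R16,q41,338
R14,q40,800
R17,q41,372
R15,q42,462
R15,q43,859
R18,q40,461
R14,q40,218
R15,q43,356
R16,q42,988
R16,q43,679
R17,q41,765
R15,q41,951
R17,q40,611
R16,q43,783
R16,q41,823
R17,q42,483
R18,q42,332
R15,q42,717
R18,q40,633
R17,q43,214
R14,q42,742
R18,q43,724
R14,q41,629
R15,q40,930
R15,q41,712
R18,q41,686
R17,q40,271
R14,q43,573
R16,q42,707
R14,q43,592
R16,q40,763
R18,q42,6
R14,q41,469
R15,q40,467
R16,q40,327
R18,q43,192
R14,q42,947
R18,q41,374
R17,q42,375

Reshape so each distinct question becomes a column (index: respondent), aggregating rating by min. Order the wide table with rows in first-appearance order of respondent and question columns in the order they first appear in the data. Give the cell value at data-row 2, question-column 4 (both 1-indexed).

With rows in first-appearance order of respondent, row 2 is respondent=R16. question columns in first-appearance order: q43, q41, q40, q42; column 4 is q42.
Long rows with respondent=R16, question=q42: min(988, 707) = 707.

707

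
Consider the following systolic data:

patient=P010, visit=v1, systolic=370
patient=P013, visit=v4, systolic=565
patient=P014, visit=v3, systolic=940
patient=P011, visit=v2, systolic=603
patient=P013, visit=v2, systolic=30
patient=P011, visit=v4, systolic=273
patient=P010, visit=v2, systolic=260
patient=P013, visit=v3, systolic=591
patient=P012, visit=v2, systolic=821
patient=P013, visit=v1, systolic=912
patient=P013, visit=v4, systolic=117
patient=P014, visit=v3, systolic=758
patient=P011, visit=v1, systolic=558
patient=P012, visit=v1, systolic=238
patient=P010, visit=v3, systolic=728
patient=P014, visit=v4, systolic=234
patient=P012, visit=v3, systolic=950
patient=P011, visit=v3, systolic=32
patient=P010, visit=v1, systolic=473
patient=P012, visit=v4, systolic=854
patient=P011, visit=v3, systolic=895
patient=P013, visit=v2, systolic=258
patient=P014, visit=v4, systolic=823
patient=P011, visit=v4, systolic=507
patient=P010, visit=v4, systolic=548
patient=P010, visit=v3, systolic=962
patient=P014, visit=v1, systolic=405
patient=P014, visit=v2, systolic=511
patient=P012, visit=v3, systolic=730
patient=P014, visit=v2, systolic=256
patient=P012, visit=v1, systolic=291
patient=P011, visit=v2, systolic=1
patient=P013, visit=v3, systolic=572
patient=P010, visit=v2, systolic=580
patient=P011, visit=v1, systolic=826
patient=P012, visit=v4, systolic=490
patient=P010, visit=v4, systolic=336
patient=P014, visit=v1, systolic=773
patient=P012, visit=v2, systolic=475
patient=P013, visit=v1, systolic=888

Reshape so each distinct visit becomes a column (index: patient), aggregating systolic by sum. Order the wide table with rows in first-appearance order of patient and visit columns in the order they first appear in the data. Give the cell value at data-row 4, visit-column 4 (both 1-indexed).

With rows in first-appearance order of patient, row 4 is patient=P011. visit columns in first-appearance order: v1, v4, v3, v2; column 4 is v2.
Long rows with patient=P011, visit=v2: 603 + 1 = 604.

604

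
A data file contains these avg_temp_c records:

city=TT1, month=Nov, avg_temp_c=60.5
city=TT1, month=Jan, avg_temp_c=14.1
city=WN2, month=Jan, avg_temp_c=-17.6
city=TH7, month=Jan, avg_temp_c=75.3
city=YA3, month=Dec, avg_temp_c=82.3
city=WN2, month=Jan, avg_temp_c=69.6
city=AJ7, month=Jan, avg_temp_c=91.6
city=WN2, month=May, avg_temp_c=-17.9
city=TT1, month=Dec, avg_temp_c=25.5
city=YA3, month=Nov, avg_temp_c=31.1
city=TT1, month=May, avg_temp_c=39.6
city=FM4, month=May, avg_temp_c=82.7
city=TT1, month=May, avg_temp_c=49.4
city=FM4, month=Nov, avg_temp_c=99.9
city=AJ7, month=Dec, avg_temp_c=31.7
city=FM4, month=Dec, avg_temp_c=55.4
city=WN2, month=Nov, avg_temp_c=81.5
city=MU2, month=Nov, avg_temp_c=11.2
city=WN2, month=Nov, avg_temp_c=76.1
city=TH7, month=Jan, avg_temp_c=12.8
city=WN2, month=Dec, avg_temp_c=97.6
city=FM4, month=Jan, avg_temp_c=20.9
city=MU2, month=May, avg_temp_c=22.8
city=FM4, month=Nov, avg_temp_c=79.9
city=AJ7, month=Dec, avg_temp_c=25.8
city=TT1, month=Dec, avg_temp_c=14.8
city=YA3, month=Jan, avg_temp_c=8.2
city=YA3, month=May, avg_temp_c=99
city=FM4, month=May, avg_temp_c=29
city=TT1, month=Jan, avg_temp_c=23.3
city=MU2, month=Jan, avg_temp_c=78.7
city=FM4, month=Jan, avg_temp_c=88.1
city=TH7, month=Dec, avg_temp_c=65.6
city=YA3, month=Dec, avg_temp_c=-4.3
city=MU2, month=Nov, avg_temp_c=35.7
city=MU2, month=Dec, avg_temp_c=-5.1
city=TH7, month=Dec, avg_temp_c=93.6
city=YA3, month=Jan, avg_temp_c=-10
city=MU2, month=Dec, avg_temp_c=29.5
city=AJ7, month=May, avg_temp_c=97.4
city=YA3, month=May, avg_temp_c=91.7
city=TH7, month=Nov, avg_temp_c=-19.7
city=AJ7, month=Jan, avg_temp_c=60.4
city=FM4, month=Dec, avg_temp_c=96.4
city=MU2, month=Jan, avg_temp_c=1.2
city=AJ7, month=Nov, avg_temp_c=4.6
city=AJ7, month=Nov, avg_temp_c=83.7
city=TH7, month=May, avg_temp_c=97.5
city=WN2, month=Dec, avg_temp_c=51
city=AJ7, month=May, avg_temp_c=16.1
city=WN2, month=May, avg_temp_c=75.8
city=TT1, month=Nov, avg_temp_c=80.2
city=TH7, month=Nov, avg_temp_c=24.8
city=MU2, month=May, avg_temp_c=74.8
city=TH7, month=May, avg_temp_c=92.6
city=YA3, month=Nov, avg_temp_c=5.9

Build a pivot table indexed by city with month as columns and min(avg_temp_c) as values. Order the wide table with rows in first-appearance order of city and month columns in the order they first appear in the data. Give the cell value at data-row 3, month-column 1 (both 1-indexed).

-19.7

With rows in first-appearance order of city, row 3 is city=TH7. month columns in first-appearance order: Nov, Jan, Dec, May; column 1 is Nov.
Long rows with city=TH7, month=Nov: min(-19.7, 24.8) = -19.7.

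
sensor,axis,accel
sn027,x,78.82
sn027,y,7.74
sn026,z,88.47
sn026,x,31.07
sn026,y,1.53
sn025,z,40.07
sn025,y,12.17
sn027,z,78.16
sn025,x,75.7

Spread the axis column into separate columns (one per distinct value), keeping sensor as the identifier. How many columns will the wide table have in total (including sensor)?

4

1 column for sensor plus 3 distinct axis values → 4 columns.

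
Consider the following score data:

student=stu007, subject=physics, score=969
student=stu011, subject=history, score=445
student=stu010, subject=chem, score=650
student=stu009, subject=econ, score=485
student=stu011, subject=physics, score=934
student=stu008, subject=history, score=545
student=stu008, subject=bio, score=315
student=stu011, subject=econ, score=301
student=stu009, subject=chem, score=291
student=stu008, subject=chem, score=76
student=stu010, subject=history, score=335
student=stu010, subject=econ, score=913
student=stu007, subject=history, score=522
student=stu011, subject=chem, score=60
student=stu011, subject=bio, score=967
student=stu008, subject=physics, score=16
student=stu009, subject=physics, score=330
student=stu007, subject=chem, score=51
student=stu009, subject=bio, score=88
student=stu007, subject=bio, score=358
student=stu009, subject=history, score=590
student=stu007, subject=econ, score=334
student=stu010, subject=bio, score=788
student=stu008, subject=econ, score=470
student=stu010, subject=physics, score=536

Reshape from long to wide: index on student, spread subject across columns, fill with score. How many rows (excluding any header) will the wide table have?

5

5 distinct student values → 5 rows.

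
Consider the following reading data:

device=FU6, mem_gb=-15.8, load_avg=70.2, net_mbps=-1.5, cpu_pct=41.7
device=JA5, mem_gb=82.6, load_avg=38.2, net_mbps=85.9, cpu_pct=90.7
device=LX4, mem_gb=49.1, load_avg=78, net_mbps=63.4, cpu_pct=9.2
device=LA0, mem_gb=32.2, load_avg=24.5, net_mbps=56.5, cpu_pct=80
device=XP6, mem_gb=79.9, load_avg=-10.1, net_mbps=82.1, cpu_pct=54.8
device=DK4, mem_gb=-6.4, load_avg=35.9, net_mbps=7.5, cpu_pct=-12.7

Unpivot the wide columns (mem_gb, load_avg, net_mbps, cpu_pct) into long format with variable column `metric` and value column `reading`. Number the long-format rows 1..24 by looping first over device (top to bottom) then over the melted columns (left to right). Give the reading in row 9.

24 rows total (6 × 4). Row 9: index ⌊(9-1)/4⌋ = 2 into device → LX4; (9-1) mod 4 = 0 into the melted columns → mem_gb.
So row 9 is (LX4, mem_gb, 49.1); reading = 49.1.

49.1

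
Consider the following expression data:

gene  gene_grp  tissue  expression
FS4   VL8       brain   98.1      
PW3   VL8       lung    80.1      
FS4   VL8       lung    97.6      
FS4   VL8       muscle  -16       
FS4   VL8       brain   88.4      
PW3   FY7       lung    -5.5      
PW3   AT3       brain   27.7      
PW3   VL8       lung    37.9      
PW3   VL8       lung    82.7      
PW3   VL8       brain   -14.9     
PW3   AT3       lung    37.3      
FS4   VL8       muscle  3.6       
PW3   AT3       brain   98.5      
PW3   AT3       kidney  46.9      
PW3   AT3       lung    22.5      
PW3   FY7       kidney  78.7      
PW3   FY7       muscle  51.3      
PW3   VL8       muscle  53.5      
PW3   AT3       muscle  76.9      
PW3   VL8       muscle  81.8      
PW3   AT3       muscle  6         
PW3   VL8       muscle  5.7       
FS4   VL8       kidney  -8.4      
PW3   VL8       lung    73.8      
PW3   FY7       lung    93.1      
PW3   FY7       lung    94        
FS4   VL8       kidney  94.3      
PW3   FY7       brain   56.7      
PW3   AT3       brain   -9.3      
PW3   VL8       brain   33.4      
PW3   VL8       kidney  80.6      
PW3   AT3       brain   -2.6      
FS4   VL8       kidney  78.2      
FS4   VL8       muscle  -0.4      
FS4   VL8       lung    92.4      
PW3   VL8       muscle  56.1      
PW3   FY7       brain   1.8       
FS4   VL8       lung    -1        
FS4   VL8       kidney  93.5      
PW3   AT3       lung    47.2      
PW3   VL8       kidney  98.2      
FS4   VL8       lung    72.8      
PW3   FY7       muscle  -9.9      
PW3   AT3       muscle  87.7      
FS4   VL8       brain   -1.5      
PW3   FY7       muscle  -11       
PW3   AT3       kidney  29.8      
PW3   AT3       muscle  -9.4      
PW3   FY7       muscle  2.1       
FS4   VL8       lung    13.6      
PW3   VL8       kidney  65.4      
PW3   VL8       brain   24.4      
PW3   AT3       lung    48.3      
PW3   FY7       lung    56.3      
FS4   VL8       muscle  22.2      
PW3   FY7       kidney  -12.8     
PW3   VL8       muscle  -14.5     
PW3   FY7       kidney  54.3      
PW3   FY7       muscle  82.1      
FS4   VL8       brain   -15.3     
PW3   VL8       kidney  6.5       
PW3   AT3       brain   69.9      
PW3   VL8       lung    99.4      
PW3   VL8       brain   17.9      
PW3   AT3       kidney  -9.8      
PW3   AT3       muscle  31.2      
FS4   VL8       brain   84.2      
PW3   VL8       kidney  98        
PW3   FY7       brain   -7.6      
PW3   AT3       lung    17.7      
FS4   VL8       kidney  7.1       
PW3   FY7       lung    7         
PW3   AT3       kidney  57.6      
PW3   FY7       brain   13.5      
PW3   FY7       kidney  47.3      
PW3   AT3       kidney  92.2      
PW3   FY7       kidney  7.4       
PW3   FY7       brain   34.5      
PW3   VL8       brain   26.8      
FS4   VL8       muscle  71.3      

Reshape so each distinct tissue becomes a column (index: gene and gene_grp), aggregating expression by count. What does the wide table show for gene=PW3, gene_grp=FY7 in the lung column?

Rows with gene=PW3, gene_grp=FY7 and tissue=lung: expression values are -5.5, 93.1, 94, 56.3, 7.
5 rows match — count = 5.

5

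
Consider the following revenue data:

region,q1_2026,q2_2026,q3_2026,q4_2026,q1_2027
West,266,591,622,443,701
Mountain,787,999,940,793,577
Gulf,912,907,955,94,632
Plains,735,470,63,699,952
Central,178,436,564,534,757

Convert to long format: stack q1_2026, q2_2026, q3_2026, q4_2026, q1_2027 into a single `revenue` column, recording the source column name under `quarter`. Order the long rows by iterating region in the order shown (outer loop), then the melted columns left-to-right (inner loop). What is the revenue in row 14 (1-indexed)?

25 rows total (5 × 5). Row 14: index ⌊(14-1)/5⌋ = 2 into region → Gulf; (14-1) mod 5 = 3 into the melted columns → q4_2026.
So row 14 is (Gulf, q4_2026, 94); revenue = 94.

94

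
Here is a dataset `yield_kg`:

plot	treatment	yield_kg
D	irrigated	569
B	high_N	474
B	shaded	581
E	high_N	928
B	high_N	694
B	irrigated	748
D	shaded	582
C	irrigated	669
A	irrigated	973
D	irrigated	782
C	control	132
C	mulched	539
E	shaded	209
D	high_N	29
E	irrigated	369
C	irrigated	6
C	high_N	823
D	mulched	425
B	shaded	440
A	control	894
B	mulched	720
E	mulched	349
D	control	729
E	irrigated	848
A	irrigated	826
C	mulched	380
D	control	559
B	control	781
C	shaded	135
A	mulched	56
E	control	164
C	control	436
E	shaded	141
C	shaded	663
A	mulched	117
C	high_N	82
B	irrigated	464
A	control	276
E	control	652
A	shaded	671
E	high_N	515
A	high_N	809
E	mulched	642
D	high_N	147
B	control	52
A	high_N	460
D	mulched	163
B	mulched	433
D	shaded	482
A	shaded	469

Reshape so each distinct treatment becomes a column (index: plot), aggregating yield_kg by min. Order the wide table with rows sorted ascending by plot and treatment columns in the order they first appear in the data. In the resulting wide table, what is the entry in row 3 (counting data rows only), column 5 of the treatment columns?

380

With rows sorted ascending by plot, row 3 is plot=C. treatment columns in first-appearance order: irrigated, high_N, shaded, control, mulched; column 5 is mulched.
Long rows with plot=C, treatment=mulched: min(539, 380) = 380.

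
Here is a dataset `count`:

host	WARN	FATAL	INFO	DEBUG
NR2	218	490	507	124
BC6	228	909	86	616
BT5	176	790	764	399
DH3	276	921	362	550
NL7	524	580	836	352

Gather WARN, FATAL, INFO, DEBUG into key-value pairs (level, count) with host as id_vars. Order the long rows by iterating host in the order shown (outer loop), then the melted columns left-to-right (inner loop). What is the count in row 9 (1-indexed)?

20 rows total (5 × 4). Row 9: index ⌊(9-1)/4⌋ = 2 into host → BT5; (9-1) mod 4 = 0 into the melted columns → WARN.
So row 9 is (BT5, WARN, 176); count = 176.

176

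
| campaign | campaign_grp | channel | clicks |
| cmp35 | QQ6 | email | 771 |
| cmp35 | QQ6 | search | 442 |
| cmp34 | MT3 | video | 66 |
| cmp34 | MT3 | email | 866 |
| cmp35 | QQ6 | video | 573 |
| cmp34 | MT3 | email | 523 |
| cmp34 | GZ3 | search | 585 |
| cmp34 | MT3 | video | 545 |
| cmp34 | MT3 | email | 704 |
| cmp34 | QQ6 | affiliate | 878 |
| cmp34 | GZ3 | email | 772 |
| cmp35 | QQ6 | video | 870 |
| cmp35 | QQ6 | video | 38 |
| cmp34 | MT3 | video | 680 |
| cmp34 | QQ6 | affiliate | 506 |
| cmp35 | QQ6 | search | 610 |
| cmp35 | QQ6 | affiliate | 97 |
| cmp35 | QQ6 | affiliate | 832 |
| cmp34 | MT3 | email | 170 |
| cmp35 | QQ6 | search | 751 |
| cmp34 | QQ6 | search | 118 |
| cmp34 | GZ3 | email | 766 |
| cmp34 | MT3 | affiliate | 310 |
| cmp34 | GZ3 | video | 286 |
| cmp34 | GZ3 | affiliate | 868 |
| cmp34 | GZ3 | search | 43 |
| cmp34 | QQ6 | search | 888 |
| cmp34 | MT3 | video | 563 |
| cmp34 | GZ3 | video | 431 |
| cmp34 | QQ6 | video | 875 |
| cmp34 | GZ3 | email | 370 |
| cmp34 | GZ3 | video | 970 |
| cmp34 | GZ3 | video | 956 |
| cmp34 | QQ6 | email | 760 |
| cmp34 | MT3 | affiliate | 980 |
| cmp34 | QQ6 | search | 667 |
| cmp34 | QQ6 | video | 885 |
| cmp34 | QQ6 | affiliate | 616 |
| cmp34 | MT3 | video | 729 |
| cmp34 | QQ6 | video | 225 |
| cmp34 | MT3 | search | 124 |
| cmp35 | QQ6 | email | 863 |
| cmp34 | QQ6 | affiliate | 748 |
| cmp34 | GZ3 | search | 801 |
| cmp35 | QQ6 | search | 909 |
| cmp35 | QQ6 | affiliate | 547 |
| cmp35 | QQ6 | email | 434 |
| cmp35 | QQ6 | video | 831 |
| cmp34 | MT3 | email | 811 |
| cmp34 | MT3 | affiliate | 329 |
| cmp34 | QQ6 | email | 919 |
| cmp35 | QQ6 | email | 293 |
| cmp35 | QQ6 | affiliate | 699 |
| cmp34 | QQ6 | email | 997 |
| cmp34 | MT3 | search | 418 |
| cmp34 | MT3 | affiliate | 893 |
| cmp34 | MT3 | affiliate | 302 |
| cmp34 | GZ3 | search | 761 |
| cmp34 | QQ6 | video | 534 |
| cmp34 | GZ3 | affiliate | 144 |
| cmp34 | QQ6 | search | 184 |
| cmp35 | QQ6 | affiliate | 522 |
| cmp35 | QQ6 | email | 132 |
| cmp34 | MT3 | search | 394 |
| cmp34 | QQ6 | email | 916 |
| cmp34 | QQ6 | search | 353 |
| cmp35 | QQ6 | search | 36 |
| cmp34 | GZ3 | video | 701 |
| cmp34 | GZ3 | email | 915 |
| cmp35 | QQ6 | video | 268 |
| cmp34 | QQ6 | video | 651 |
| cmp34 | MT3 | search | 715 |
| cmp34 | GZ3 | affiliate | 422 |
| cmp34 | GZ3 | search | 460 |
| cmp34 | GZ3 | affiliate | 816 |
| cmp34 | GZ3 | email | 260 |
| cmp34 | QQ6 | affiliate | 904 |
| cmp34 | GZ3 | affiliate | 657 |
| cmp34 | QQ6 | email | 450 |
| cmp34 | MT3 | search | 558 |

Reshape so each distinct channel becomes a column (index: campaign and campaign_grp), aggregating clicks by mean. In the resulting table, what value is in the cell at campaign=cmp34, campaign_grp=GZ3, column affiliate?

581.40

Rows with campaign=cmp34, campaign_grp=GZ3 and channel=affiliate: clicks values are 868, 144, 422, 816, 657.
(868 + 144 + 422 + 816 + 657) / 5 = 581.40.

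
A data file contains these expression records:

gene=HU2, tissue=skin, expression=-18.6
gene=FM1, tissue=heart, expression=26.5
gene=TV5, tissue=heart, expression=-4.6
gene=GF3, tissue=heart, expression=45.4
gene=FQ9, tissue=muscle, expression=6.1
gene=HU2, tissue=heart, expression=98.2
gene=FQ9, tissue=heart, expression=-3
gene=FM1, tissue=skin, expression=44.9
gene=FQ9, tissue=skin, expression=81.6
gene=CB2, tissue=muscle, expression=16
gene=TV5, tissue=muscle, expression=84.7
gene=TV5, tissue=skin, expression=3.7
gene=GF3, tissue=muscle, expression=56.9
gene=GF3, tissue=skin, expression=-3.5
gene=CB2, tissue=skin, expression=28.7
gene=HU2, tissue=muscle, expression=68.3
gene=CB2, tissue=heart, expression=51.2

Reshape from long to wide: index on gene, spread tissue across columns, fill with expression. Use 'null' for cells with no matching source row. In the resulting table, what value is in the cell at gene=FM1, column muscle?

null

No long-format row has gene=FM1 and tissue=muscle, so the cell is null.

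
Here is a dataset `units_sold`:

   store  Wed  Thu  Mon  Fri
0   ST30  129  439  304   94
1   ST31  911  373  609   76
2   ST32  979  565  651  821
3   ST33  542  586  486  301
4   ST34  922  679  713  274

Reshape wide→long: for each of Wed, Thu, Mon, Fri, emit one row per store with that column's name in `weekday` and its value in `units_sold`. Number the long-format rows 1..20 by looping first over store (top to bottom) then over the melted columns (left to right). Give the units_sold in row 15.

486

20 rows total (5 × 4). Row 15: index ⌊(15-1)/4⌋ = 3 into store → ST33; (15-1) mod 4 = 2 into the melted columns → Mon.
So row 15 is (ST33, Mon, 486); units_sold = 486.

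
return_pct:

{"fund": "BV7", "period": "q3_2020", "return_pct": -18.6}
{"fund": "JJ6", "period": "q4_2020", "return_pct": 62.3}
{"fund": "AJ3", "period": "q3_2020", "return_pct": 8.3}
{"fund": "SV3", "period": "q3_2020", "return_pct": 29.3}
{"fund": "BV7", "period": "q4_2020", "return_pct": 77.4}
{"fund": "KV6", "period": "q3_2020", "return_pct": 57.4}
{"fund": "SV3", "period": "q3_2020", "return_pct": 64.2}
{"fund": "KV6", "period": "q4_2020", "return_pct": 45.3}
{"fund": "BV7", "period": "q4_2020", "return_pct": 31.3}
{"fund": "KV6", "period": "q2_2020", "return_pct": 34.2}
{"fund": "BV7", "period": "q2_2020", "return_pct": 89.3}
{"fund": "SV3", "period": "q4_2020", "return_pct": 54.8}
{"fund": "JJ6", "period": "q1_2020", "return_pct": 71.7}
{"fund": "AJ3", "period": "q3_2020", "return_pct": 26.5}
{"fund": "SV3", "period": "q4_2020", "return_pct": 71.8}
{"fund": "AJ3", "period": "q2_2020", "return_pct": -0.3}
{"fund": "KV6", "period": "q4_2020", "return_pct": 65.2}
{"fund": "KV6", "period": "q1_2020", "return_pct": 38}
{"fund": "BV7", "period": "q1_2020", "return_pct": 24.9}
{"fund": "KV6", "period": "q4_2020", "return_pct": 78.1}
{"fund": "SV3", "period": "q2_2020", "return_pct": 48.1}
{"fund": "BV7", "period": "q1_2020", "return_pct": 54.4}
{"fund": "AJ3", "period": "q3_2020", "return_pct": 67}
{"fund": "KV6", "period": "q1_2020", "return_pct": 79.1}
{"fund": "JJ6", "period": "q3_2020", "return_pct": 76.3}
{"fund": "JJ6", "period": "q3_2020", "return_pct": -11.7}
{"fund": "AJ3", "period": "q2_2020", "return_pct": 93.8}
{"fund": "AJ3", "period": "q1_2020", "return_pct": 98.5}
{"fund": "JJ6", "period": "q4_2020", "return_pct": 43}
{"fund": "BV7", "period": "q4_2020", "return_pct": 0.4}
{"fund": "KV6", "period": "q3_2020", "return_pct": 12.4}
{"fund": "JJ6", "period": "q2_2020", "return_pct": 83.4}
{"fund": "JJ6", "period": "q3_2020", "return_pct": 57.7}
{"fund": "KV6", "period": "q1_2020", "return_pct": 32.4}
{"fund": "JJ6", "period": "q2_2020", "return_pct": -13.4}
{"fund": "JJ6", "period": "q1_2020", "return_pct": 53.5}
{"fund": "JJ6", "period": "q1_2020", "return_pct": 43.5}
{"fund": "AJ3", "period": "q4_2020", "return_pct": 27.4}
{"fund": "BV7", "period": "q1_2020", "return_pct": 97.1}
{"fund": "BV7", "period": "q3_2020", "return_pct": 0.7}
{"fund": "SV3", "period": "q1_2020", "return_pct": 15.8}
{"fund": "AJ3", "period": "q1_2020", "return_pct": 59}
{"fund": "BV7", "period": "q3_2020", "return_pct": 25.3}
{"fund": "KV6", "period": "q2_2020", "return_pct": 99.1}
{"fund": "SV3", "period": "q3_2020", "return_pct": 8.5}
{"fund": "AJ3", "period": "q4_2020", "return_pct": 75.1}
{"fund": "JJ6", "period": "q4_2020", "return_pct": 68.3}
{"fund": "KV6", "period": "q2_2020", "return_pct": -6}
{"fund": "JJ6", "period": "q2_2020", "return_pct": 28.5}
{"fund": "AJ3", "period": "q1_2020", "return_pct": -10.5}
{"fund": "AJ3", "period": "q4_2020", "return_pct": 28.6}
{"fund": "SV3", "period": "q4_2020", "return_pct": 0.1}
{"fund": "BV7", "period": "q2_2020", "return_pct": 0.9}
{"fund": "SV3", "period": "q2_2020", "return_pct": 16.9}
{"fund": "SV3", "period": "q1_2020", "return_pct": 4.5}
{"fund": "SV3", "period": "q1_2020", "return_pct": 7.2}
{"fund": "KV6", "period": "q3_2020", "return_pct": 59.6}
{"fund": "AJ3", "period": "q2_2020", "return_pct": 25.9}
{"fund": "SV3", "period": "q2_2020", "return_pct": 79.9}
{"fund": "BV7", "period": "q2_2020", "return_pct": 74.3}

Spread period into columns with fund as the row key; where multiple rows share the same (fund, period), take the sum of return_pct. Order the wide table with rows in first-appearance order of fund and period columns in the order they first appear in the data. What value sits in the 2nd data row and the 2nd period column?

173.6

With rows in first-appearance order of fund, row 2 is fund=JJ6. period columns in first-appearance order: q3_2020, q4_2020, q2_2020, q1_2020; column 2 is q4_2020.
Long rows with fund=JJ6, period=q4_2020: 62.3 + 43 + 68.3 = 173.6.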